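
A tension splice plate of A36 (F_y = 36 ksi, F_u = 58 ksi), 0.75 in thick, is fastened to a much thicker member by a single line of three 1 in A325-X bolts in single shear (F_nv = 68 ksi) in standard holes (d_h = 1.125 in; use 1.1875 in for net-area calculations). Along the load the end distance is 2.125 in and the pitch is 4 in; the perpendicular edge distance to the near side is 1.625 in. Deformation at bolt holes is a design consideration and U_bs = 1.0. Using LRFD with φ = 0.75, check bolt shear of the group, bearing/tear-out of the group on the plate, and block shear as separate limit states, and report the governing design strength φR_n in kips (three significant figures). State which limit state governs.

120 kips (bolt shear governs)

Bolt shear: A_b = π·1²/4 = 0.7854 in²; R_n = 68 × 0.7854 × 3 × 1 = 160.2 kips → 0.75 × 160.2 = 120 kips.
Bearing: edge l_c = 1.562, r_n = 81.56 kips; interior l_c = 2.875, r_n = 104.4 kips; R_n = 81.56 + 2·104.4 = 290.4 kips → 218 kips.
Block shear: A_gv = 7.594, A_nv = 5.367, A_nt = 0.7734 in²; R_n = min(0.6F_uA_nv, 0.6F_yA_gv) + U_bs·F_u·A_nt = 208.9 kips → 157 kips.
Bolt shear governs: 120 kips.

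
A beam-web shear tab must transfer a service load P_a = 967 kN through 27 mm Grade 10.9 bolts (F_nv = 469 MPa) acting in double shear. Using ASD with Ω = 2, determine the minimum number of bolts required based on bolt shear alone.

4 bolts

A_b = π·27²/4 = 572.6 mm².
Per-bolt allowable strength R_n/Ω = 469 × 572.6 × 2 / 1000 / 2 = 268.5 kN.
n ≥ 967 / 268.5 = 3.601 → use 4 bolts.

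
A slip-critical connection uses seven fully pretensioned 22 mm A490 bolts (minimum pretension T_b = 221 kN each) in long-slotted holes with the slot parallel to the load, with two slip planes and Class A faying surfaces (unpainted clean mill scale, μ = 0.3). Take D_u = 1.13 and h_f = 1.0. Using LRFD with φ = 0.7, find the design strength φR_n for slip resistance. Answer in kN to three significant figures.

R_n = μ · D_u · h_f · T_b · n_s · n_b = 0.3 × 1.13 × 1.0 × 221 × 2 × 7 = 1049 kN.
Design strength φR_n = 0.7 × 1049 = 734 kN.

734 kN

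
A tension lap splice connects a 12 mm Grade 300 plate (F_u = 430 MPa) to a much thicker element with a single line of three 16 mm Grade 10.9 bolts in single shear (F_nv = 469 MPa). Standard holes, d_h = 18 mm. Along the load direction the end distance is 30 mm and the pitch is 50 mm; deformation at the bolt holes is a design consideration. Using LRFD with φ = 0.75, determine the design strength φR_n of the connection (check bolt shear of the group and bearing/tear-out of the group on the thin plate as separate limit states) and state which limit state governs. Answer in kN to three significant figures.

212 kN (bolt shear governs)

Bolt shear: A_b = π·16²/4 = 201.1 mm²; R_n = 469 × 201.1 × 3 × 1 / 1000 = 282.9 kN → 0.75 × 282.9 = 212 kN.
Bearing (1.2 l_c t F_u ≤ 2.4 d t F_u): upper limit = 2.4·16·12·430 / 1000 = 198.1 kN.
  Edge l_c = 30 − 18/2 = 21 → r_n = 130 kN; interior l_c = 50 − 18 = 32 → r_n = 198.1 kN.
  R_n,bearing = 1·130 + 2·198.1 = 526.3 kN → 0.75 × 526.3 = 395 kN.
Bolt shear governs: 212 kN.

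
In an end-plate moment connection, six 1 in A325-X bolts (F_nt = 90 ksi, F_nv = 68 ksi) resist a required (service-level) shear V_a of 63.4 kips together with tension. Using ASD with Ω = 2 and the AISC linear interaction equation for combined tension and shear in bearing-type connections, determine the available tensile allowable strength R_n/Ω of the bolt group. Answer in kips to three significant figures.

192 kips

A_b = π·1²/4 = 0.7854 in²; f_rv = 63.4 / (6 × 0.7854) = 13.45 ksi.
F'_nt = 1.3 F_nt − (Ω F_nt / F_nv) f_rv = 1.3·90 − (2·90/68)·13.45 = 81.39 ksi, capped at F_nt → F'_nt = 81.39 ksi.
R_n = F'_nt · A_b · n = 81.39 × 0.7854 × 6 = 383.5 kips.
Allowable strength R_n/Ω = 383.5 / 2 = 192 kips.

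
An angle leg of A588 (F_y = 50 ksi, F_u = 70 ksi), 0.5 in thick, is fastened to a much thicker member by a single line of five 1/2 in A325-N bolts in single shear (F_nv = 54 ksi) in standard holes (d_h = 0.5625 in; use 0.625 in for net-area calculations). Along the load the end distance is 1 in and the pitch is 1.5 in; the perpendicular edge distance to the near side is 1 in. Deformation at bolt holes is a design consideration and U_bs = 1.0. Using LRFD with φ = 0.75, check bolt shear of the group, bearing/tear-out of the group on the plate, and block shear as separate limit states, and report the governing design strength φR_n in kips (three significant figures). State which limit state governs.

39.8 kips (bolt shear governs)

Bolt shear: A_b = π·0.5²/4 = 0.1963 in²; R_n = 54 × 0.1963 × 5 × 1 = 53.01 kips → 0.75 × 53.01 = 39.8 kips.
Bearing: edge l_c = 0.7188, r_n = 30.19 kips; interior l_c = 0.9375, r_n = 39.38 kips; R_n = 30.19 + 4·39.38 = 187.7 kips → 141 kips.
Block shear: A_gv = 3.5, A_nv = 2.094, A_nt = 0.3438 in²; R_n = min(0.6F_uA_nv, 0.6F_yA_gv) + U_bs·F_u·A_nt = 112 kips → 84 kips.
Bolt shear governs: 39.8 kips.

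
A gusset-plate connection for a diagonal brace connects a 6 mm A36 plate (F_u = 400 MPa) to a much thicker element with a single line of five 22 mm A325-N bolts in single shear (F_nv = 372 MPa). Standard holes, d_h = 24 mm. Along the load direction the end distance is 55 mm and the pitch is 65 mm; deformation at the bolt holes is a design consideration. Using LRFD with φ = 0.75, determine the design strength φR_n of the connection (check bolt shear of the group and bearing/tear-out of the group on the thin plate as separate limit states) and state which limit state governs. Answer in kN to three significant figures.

Bolt shear: A_b = π·22²/4 = 380.1 mm²; R_n = 372 × 380.1 × 5 × 1 / 1000 = 707 kN → 0.75 × 707 = 530 kN.
Bearing (1.2 l_c t F_u ≤ 2.4 d t F_u): upper limit = 2.4·22·6·400 / 1000 = 126.7 kN.
  Edge l_c = 55 − 24/2 = 43 → r_n = 123.8 kN; interior l_c = 65 − 24 = 41 → r_n = 118.1 kN.
  R_n,bearing = 1·123.8 + 4·118.1 = 596.2 kN → 0.75 × 596.2 = 447 kN.
Bearing governs: 447 kN.

447 kN (bearing governs)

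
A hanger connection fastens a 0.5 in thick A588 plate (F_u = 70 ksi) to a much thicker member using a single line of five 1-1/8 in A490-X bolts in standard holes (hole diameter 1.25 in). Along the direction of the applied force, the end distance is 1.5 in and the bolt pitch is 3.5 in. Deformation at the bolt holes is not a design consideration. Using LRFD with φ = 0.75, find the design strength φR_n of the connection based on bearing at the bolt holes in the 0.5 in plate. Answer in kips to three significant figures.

Per bolt r_n = 1.5 l_c t F_u ≤ 3.0 d t F_u; upper limit = 3.0 × 1.125 × 0.5 × 70 = 118.1 kips.
Edge bolt: l_c = 1.5 − 1.25/2 = 0.875 in → 1.5 × 0.875 × 0.5 × 70 = 45.94 → r_n = 45.94 kips.
Interior bolts: l_c = 3.5 − 1.25 = 2.25 in → 1.5 × 2.25 × 0.5 × 70 = 118.1 → r_n = 118.1 kips.
R_n = 1 × 45.94 + 4 × 118.1 = 518.4 kips.
Design strength φR_n = 0.75 × 518.4 = 389 kips.

389 kips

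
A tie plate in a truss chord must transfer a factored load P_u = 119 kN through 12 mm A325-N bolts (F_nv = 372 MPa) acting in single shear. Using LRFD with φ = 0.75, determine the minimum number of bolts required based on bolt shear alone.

4 bolts

A_b = π·12²/4 = 113.1 mm².
Per-bolt design strength φR_n = 0.75 × 372 × 113.1 × 1 / 1000 = 31.55 kN.
n ≥ 119 / 31.55 = 3.771 → use 4 bolts.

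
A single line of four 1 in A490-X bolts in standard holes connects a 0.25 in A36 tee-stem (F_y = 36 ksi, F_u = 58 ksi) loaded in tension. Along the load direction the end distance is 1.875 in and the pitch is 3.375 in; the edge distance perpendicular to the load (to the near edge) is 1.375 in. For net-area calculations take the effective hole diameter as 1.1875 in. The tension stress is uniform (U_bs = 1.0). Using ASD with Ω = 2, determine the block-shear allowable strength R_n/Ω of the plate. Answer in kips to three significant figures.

Shear plane L_v = 1.875 + 3·3.375 = 12 in; A_gv = 12 × 0.25 = 3 in².
A_nv = (12 − 3.5·1.1875) × 0.25 = 1.961 in².
A_nt = (1.375 − 0.5·1.1875) × 0.25 = 0.1953 in².
0.6 F_u A_nv = 68.24 kips; 0.6 F_y A_gv = 64.8 kips → shear yielding governs the shear term.
R_n = 64.8 + 1.0 × 58 × 0.1953 = 76.13 kips.
Allowable strength R_n/Ω = 76.13 / 2 = 38.1 kips.

38.1 kips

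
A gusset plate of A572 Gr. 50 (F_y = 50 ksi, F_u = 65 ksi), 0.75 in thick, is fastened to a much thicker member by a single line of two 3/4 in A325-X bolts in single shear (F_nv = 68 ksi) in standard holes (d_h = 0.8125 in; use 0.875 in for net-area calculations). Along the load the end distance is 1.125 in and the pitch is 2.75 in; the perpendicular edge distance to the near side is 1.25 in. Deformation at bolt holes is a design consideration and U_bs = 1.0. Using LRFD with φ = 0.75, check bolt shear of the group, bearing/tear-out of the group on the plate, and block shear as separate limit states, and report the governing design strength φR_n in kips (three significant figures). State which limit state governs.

Bolt shear: A_b = π·0.75²/4 = 0.4418 in²; R_n = 68 × 0.4418 × 2 × 1 = 60.08 kips → 0.75 × 60.08 = 45.1 kips.
Bearing: edge l_c = 0.7188, r_n = 42.05 kips; interior l_c = 1.938, r_n = 87.75 kips; R_n = 42.05 + 1·87.75 = 129.8 kips → 97.3 kips.
Block shear: A_gv = 2.906, A_nv = 1.922, A_nt = 0.6094 in²; R_n = min(0.6F_uA_nv, 0.6F_yA_gv) + U_bs·F_u·A_nt = 114.6 kips → 85.9 kips.
Bolt shear governs: 45.1 kips.

45.1 kips (bolt shear governs)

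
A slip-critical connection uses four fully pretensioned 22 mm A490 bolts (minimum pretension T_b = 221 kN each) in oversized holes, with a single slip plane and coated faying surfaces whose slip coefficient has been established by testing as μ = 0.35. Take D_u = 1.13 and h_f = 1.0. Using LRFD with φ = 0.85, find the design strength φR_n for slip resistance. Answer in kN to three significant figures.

297 kN

R_n = μ · D_u · h_f · T_b · n_s · n_b = 0.35 × 1.13 × 1.0 × 221 × 1 × 4 = 349.6 kN.
Design strength φR_n = 0.85 × 349.6 = 297 kN.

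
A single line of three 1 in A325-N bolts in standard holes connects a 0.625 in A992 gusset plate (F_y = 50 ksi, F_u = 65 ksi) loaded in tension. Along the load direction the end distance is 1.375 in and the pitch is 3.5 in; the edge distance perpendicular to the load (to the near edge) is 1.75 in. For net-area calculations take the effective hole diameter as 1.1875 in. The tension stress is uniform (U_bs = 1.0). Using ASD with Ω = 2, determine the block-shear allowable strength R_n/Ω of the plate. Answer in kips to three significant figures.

Shear plane L_v = 1.375 + 2·3.5 = 8.375 in; A_gv = 8.375 × 0.625 = 5.234 in².
A_nv = (8.375 − 2.5·1.1875) × 0.625 = 3.379 in².
A_nt = (1.75 − 0.5·1.1875) × 0.625 = 0.7227 in².
0.6 F_u A_nv = 131.8 kips; 0.6 F_y A_gv = 157 kips → shear rupture governs the shear term.
R_n = 131.8 + 1.0 × 65 × 0.7227 = 178.8 kips.
Allowable strength R_n/Ω = 178.8 / 2 = 89.4 kips.

89.4 kips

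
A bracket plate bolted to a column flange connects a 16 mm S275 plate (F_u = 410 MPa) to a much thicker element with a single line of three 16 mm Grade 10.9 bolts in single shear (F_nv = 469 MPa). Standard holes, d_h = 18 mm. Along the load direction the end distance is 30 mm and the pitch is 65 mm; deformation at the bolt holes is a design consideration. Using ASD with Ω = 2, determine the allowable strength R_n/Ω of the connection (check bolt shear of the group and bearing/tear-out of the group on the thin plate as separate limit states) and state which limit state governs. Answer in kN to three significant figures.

Bolt shear: A_b = π·16²/4 = 201.1 mm²; R_n = 469 × 201.1 × 3 × 1 / 1000 = 282.9 kN → 282.9 / 2 = 141 kN.
Bearing (1.2 l_c t F_u ≤ 2.4 d t F_u): upper limit = 2.4·16·16·410 / 1000 = 251.9 kN.
  Edge l_c = 30 − 18/2 = 21 → r_n = 165.3 kN; interior l_c = 65 − 18 = 47 → r_n = 251.9 kN.
  R_n,bearing = 1·165.3 + 2·251.9 = 669.1 kN → 669.1 / 2 = 335 kN.
Bolt shear governs: 141 kN.

141 kN (bolt shear governs)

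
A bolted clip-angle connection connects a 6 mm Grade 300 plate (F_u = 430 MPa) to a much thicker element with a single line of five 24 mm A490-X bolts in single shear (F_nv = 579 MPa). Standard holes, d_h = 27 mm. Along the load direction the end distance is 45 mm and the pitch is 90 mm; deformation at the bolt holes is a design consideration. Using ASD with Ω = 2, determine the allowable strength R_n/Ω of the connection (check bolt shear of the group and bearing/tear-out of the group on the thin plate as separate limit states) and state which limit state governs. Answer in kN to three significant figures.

346 kN (bearing governs)

Bolt shear: A_b = π·24²/4 = 452.4 mm²; R_n = 579 × 452.4 × 5 × 1 / 1000 = 1310 kN → 1310 / 2 = 655 kN.
Bearing (1.2 l_c t F_u ≤ 2.4 d t F_u): upper limit = 2.4·24·6·430 / 1000 = 148.6 kN.
  Edge l_c = 45 − 27/2 = 31.5 → r_n = 97.52 kN; interior l_c = 90 − 27 = 63 → r_n = 148.6 kN.
  R_n,bearing = 1·97.52 + 4·148.6 = 692 kN → 692 / 2 = 346 kN.
Bearing governs: 346 kN.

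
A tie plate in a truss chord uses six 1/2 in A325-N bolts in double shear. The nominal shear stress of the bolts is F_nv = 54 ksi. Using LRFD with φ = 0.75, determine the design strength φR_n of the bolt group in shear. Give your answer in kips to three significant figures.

A_b = π × 0.5² / 4 = 0.1963 in².
R_n = F_nv · A_b · n · n_s = 54 × 0.1963 × 6 × 2 = 127.2 kips.
Design strength φR_n = 0.75 × 127.2 = 95.4 kips.

95.4 kips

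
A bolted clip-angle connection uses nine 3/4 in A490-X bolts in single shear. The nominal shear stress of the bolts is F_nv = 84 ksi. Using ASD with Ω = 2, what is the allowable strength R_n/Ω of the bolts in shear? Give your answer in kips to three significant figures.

A_b = π × 0.75² / 4 = 0.4418 in².
R_n = F_nv · A_b · n · n_s = 84 × 0.4418 × 9 × 1 = 334 kips.
Allowable strength R_n/Ω = 334 / 2 = 167 kips.

167 kips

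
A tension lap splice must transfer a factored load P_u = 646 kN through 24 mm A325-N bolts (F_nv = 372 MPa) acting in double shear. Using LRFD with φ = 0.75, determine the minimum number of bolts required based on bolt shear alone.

A_b = π·24²/4 = 452.4 mm².
Per-bolt design strength φR_n = 0.75 × 372 × 452.4 × 2 / 1000 = 252.4 kN.
n ≥ 646 / 252.4 = 2.559 → use 3 bolts.

3 bolts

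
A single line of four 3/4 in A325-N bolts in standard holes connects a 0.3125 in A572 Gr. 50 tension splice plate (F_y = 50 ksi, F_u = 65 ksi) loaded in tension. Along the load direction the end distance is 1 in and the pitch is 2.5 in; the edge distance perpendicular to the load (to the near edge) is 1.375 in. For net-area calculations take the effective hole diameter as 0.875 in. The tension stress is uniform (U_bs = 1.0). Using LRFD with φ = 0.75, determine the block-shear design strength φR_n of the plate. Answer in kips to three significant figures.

64 kips

Shear plane L_v = 1 + 3·2.5 = 8.5 in; A_gv = 8.5 × 0.3125 = 2.656 in².
A_nv = (8.5 − 3.5·0.875) × 0.3125 = 1.699 in².
A_nt = (1.375 − 0.5·0.875) × 0.3125 = 0.293 in².
0.6 F_u A_nv = 66.27 kips; 0.6 F_y A_gv = 79.69 kips → shear rupture governs the shear term.
R_n = 66.27 + 1.0 × 65 × 0.293 = 85.31 kips.
Design strength φR_n = 0.75 × 85.31 = 64 kips.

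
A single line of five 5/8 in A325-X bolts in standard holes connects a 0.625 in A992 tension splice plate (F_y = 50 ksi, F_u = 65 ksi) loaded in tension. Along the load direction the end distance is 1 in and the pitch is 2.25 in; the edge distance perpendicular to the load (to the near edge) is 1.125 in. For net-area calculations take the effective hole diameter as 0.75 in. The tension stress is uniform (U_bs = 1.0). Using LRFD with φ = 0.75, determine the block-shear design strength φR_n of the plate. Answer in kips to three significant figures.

144 kips

Shear plane L_v = 1 + 4·2.25 = 10 in; A_gv = 10 × 0.625 = 6.25 in².
A_nv = (10 − 4.5·0.75) × 0.625 = 4.141 in².
A_nt = (1.125 − 0.5·0.75) × 0.625 = 0.4688 in².
0.6 F_u A_nv = 161.5 kips; 0.6 F_y A_gv = 187.5 kips → shear rupture governs the shear term.
R_n = 161.5 + 1.0 × 65 × 0.4688 = 192 kips.
Design strength φR_n = 0.75 × 192 = 144 kips.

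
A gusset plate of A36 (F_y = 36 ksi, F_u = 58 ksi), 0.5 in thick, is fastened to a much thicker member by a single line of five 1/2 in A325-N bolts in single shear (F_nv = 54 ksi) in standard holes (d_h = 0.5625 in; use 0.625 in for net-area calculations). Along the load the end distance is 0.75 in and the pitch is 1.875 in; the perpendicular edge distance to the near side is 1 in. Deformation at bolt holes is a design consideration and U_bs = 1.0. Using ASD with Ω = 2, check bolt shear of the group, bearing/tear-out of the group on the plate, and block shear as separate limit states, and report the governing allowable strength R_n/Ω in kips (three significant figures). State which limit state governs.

Bolt shear: A_b = π·0.5²/4 = 0.1963 in²; R_n = 54 × 0.1963 × 5 × 1 = 53.01 kips → 53.01 / 2 = 26.5 kips.
Bearing: edge l_c = 0.4688, r_n = 16.31 kips; interior l_c = 1.312, r_n = 34.8 kips; R_n = 16.31 + 4·34.8 = 155.5 kips → 77.8 kips.
Block shear: A_gv = 4.125, A_nv = 2.719, A_nt = 0.3438 in²; R_n = min(0.6F_uA_nv, 0.6F_yA_gv) + U_bs·F_u·A_nt = 109 kips → 54.5 kips.
Bolt shear governs: 26.5 kips.

26.5 kips (bolt shear governs)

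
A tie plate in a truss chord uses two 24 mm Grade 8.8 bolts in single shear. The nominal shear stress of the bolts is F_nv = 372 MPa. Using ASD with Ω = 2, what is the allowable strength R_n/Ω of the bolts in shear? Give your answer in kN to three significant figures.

168 kN

A_b = π × 24² / 4 = 452.4 mm².
R_n = F_nv · A_b · n · n_s = 372 × 452.4 × 2 × 1 / 1000 = 336.6 kN.
Allowable strength R_n/Ω = 336.6 / 2 = 168 kN.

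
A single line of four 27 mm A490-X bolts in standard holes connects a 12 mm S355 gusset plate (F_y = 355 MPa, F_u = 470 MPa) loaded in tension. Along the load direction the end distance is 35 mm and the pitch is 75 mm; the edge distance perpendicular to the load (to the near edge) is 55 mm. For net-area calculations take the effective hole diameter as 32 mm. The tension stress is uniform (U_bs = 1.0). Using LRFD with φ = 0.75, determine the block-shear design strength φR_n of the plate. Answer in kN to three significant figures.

Shear plane L_v = 35 + 3·75 = 260 mm; A_gv = 260 × 12 = 3120 mm².
A_nv = (260 − 3.5·32) × 12 = 1776 mm².
A_nt = (55 − 0.5·32) × 12 = 468 mm².
0.6 F_u A_nv = 500.8 kN; 0.6 F_y A_gv = 664.6 kN → shear rupture governs the shear term.
R_n = 500.8 + 1.0 × 470 × 468 / 1000 = 720.8 kN.
Design strength φR_n = 0.75 × 720.8 = 541 kN.

541 kN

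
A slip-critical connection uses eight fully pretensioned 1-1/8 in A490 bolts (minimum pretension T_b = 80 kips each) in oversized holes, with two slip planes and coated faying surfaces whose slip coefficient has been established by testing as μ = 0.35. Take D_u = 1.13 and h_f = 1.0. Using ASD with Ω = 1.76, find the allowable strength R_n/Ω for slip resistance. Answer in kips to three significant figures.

R_n = μ · D_u · h_f · T_b · n_s · n_b = 0.35 × 1.13 × 1.0 × 80 × 2 × 8 = 506.2 kips.
Allowable strength R_n/Ω = 506.2 / 1.76 = 288 kips.

288 kips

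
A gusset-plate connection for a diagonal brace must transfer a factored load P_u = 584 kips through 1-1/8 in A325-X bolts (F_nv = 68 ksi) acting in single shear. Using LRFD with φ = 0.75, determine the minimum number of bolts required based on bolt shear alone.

12 bolts

A_b = π·1.125²/4 = 0.994 in².
Per-bolt design strength φR_n = 0.75 × 68 × 0.994 × 1 = 50.69 kips.
n ≥ 584 / 50.69 = 11.52 → use 12 bolts.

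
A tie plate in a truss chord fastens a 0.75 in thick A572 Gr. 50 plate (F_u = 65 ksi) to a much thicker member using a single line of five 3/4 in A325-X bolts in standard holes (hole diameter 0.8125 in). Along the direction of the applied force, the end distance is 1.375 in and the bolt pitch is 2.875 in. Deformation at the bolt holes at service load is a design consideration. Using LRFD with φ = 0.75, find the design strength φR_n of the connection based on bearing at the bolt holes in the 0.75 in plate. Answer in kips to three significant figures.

306 kips

Per bolt r_n = 1.2 l_c t F_u ≤ 2.4 d t F_u; upper limit = 2.4 × 0.75 × 0.75 × 65 = 87.75 kips.
Edge bolt: l_c = 1.375 − 0.8125/2 = 0.9688 in → 1.2 × 0.9688 × 0.75 × 65 = 56.67 → r_n = 56.67 kips.
Interior bolts: l_c = 2.875 − 0.8125 = 2.062 in → 1.2 × 2.062 × 0.75 × 65 = 120.7 → r_n = 87.75 kips.
R_n = 1 × 56.67 + 4 × 87.75 = 407.7 kips.
Design strength φR_n = 0.75 × 407.7 = 306 kips.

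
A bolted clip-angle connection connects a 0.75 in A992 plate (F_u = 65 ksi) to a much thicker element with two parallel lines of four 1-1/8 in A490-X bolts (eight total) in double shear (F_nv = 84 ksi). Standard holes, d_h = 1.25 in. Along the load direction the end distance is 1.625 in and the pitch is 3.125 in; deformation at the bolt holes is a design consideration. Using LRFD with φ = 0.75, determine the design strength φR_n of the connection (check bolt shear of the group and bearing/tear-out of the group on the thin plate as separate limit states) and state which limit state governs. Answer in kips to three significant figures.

581 kips (bearing governs)

Bolt shear: A_b = π·1.125²/4 = 0.994 in²; R_n = 84 × 0.994 × 8 × 2 = 1336 kips → 0.75 × 1336 = 1000 kips.
Bearing (1.2 l_c t F_u ≤ 2.4 d t F_u): upper limit = 2.4·1.125·0.75·65 = 131.6 kips.
  Edge l_c = 1.625 − 1.25/2 = 1 → r_n = 58.5 kips; interior l_c = 3.125 − 1.25 = 1.875 → r_n = 109.7 kips.
  R_n,bearing = 2·58.5 + 6·109.7 = 775.1 kips → 0.75 × 775.1 = 581 kips.
Bearing governs: 581 kips.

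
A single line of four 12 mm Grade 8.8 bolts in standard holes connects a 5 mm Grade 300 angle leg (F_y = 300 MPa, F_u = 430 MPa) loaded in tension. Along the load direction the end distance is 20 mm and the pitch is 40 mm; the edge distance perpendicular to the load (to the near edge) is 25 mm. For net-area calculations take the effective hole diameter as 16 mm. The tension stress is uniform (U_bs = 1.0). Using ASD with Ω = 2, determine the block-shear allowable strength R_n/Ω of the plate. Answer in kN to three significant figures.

72.5 kN

Shear plane L_v = 20 + 3·40 = 140 mm; A_gv = 140 × 5 = 700 mm².
A_nv = (140 − 3.5·16) × 5 = 420 mm².
A_nt = (25 − 0.5·16) × 5 = 85 mm².
0.6 F_u A_nv = 108.4 kN; 0.6 F_y A_gv = 126 kN → shear rupture governs the shear term.
R_n = 108.4 + 1.0 × 430 × 85 / 1000 = 144.9 kN.
Allowable strength R_n/Ω = 144.9 / 2 = 72.5 kN.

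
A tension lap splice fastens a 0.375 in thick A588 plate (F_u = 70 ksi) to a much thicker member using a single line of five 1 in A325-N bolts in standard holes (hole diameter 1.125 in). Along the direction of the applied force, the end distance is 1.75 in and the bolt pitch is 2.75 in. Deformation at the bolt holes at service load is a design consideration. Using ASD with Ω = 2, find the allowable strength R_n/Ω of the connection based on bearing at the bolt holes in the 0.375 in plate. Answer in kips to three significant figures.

Per bolt r_n = 1.2 l_c t F_u ≤ 2.4 d t F_u; upper limit = 2.4 × 1 × 0.375 × 70 = 63 kips.
Edge bolt: l_c = 1.75 − 1.125/2 = 1.188 in → 1.2 × 1.188 × 0.375 × 70 = 37.41 → r_n = 37.41 kips.
Interior bolts: l_c = 2.75 − 1.125 = 1.625 in → 1.2 × 1.625 × 0.375 × 70 = 51.19 → r_n = 51.19 kips.
R_n = 1 × 37.41 + 4 × 51.19 = 242.2 kips.
Allowable strength R_n/Ω = 242.2 / 2 = 121 kips.

121 kips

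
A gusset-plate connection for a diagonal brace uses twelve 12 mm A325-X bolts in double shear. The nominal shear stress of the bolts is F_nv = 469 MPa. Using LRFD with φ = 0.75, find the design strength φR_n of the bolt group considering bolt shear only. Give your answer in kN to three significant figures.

955 kN

A_b = π × 12² / 4 = 113.1 mm².
R_n = F_nv · A_b · n · n_s = 469 × 113.1 × 12 × 2 / 1000 = 1273 kN.
Design strength φR_n = 0.75 × 1273 = 955 kN.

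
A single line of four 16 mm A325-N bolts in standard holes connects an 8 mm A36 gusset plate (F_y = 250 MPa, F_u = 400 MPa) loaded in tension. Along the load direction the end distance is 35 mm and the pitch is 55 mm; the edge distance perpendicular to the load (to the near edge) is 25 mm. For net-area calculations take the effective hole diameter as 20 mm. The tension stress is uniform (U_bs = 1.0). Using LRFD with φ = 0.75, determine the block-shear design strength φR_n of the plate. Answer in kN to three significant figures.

216 kN

Shear plane L_v = 35 + 3·55 = 200 mm; A_gv = 200 × 8 = 1600 mm².
A_nv = (200 − 3.5·20) × 8 = 1040 mm².
A_nt = (25 − 0.5·20) × 8 = 120 mm².
0.6 F_u A_nv = 249.6 kN; 0.6 F_y A_gv = 240 kN → shear yielding governs the shear term.
R_n = 240 + 1.0 × 400 × 120 / 1000 = 288 kN.
Design strength φR_n = 0.75 × 288 = 216 kN.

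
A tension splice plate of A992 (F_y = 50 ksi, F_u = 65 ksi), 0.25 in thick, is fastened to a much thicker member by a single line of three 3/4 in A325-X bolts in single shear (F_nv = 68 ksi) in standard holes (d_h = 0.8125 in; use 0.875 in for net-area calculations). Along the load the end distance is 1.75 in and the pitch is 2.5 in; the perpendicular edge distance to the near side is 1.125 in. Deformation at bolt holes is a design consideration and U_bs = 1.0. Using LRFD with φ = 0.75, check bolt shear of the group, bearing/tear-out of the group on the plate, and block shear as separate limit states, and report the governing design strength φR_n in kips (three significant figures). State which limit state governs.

41.7 kips (block shear governs)

Bolt shear: A_b = π·0.75²/4 = 0.4418 in²; R_n = 68 × 0.4418 × 3 × 1 = 90.12 kips → 0.75 × 90.12 = 67.6 kips.
Bearing: edge l_c = 1.344, r_n = 26.2 kips; interior l_c = 1.688, r_n = 29.25 kips; R_n = 26.2 + 2·29.25 = 84.7 kips → 63.5 kips.
Block shear: A_gv = 1.688, A_nv = 1.141, A_nt = 0.1719 in²; R_n = min(0.6F_uA_nv, 0.6F_yA_gv) + U_bs·F_u·A_nt = 55.66 kips → 41.7 kips.
Block shear governs: 41.7 kips.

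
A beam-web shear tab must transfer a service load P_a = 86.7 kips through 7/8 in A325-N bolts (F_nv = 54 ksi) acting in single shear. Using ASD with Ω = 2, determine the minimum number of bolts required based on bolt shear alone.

6 bolts

A_b = π·0.875²/4 = 0.6013 in².
Per-bolt allowable strength R_n/Ω = 54 × 0.6013 × 1 / 2 = 16.24 kips.
n ≥ 86.7 / 16.24 = 5.34 → use 6 bolts.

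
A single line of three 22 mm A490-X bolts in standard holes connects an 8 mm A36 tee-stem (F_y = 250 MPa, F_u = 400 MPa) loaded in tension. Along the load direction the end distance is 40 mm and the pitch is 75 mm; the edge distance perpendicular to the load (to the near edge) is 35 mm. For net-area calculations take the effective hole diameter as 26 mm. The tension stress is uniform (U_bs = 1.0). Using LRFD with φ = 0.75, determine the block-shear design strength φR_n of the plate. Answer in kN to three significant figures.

Shear plane L_v = 40 + 2·75 = 190 mm; A_gv = 190 × 8 = 1520 mm².
A_nv = (190 − 2.5·26) × 8 = 1000 mm².
A_nt = (35 − 0.5·26) × 8 = 176 mm².
0.6 F_u A_nv = 240 kN; 0.6 F_y A_gv = 228 kN → shear yielding governs the shear term.
R_n = 228 + 1.0 × 400 × 176 / 1000 = 298.4 kN.
Design strength φR_n = 0.75 × 298.4 = 224 kN.

224 kN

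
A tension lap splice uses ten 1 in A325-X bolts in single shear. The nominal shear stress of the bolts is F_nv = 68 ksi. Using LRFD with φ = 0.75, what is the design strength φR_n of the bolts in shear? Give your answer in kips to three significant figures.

A_b = π × 1² / 4 = 0.7854 in².
R_n = F_nv · A_b · n · n_s = 68 × 0.7854 × 10 × 1 = 534.1 kips.
Design strength φR_n = 0.75 × 534.1 = 401 kips.

401 kips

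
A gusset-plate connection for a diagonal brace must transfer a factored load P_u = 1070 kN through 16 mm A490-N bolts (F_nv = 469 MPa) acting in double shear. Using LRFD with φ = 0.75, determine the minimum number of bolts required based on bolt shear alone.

8 bolts

A_b = π·16²/4 = 201.1 mm².
Per-bolt design strength φR_n = 0.75 × 469 × 201.1 × 2 / 1000 = 141.4 kN.
n ≥ 1070 / 141.4 = 7.565 → use 8 bolts.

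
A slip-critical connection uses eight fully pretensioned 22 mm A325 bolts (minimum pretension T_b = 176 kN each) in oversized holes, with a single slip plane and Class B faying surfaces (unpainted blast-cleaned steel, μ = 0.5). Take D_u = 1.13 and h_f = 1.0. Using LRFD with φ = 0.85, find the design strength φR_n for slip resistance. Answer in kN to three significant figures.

676 kN

R_n = μ · D_u · h_f · T_b · n_s · n_b = 0.5 × 1.13 × 1.0 × 176 × 1 × 8 = 795.5 kN.
Design strength φR_n = 0.85 × 795.5 = 676 kN.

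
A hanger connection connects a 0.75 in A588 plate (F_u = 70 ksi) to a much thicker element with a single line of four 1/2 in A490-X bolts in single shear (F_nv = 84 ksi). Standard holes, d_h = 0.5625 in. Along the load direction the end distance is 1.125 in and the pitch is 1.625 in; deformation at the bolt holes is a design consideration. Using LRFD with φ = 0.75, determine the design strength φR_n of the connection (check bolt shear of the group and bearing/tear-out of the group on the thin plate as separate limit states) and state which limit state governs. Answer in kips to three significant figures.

Bolt shear: A_b = π·0.5²/4 = 0.1963 in²; R_n = 84 × 0.1963 × 4 × 1 = 65.97 kips → 0.75 × 65.97 = 49.5 kips.
Bearing (1.2 l_c t F_u ≤ 2.4 d t F_u): upper limit = 2.4·0.5·0.75·70 = 63 kips.
  Edge l_c = 1.125 − 0.5625/2 = 0.8438 → r_n = 53.16 kips; interior l_c = 1.625 − 0.5625 = 1.062 → r_n = 63 kips.
  R_n,bearing = 1·53.16 + 3·63 = 242.2 kips → 0.75 × 242.2 = 182 kips.
Bolt shear governs: 49.5 kips.

49.5 kips (bolt shear governs)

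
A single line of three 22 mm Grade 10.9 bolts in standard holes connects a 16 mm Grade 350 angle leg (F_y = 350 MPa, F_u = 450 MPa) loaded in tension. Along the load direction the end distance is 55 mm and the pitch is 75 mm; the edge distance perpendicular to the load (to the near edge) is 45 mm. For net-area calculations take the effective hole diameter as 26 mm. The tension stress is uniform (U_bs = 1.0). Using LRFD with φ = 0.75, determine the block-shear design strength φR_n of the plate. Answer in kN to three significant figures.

626 kN

Shear plane L_v = 55 + 2·75 = 205 mm; A_gv = 205 × 16 = 3280 mm².
A_nv = (205 − 2.5·26) × 16 = 2240 mm².
A_nt = (45 − 0.5·26) × 16 = 512 mm².
0.6 F_u A_nv = 604.8 kN; 0.6 F_y A_gv = 688.8 kN → shear rupture governs the shear term.
R_n = 604.8 + 1.0 × 450 × 512 / 1000 = 835.2 kN.
Design strength φR_n = 0.75 × 835.2 = 626 kN.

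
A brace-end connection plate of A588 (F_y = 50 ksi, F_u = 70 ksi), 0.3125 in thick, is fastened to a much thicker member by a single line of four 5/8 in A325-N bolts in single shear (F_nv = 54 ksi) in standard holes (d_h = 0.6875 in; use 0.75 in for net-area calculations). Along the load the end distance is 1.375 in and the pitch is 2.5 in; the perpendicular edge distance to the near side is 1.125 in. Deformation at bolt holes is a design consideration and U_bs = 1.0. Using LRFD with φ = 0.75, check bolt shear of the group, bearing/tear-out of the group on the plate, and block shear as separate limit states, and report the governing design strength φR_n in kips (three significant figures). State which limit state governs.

49.7 kips (bolt shear governs)

Bolt shear: A_b = π·0.625²/4 = 0.3068 in²; R_n = 54 × 0.3068 × 4 × 1 = 66.27 kips → 0.75 × 66.27 = 49.7 kips.
Bearing: edge l_c = 1.031, r_n = 27.07 kips; interior l_c = 1.812, r_n = 32.81 kips; R_n = 27.07 + 3·32.81 = 125.5 kips → 94.1 kips.
Block shear: A_gv = 2.773, A_nv = 1.953, A_nt = 0.2344 in²; R_n = min(0.6F_uA_nv, 0.6F_yA_gv) + U_bs·F_u·A_nt = 98.44 kips → 73.8 kips.
Bolt shear governs: 49.7 kips.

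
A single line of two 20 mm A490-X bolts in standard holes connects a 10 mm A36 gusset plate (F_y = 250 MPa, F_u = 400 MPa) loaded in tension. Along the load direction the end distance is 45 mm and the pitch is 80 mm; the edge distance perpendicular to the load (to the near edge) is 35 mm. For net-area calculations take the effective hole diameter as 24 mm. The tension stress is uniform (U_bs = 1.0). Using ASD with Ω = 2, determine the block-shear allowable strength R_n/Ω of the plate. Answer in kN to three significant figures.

Shear plane L_v = 45 + 1·80 = 125 mm; A_gv = 125 × 10 = 1250 mm².
A_nv = (125 − 1.5·24) × 10 = 890 mm².
A_nt = (35 − 0.5·24) × 10 = 230 mm².
0.6 F_u A_nv = 213.6 kN; 0.6 F_y A_gv = 187.5 kN → shear yielding governs the shear term.
R_n = 187.5 + 1.0 × 400 × 230 / 1000 = 279.5 kN.
Allowable strength R_n/Ω = 279.5 / 2 = 140 kN.

140 kN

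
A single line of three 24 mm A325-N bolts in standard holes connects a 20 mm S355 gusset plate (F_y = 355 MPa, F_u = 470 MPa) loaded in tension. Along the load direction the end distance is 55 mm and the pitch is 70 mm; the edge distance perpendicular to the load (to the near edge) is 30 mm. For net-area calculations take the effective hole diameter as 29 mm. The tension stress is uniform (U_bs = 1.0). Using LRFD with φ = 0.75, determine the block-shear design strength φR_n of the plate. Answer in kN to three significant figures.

Shear plane L_v = 55 + 2·70 = 195 mm; A_gv = 195 × 20 = 3900 mm².
A_nv = (195 − 2.5·29) × 20 = 2450 mm².
A_nt = (30 − 0.5·29) × 20 = 310 mm².
0.6 F_u A_nv = 690.9 kN; 0.6 F_y A_gv = 830.7 kN → shear rupture governs the shear term.
R_n = 690.9 + 1.0 × 470 × 310 / 1000 = 836.6 kN.
Design strength φR_n = 0.75 × 836.6 = 627 kN.

627 kN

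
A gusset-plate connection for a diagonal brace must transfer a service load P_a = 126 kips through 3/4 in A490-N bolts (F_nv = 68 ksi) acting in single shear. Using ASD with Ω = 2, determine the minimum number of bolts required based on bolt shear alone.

A_b = π·0.75²/4 = 0.4418 in².
Per-bolt allowable strength R_n/Ω = 68 × 0.4418 × 1 / 2 = 15.02 kips.
n ≥ 126 / 15.02 = 8.388 → use 9 bolts.

9 bolts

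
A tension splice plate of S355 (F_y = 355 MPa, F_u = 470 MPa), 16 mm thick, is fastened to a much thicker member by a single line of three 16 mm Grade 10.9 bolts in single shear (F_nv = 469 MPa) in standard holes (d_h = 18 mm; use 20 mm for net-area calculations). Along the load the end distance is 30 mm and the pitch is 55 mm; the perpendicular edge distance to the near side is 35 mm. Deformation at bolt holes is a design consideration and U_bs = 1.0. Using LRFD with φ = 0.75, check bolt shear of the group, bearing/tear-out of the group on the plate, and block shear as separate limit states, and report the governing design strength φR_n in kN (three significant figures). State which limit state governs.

Bolt shear: A_b = π·16²/4 = 201.1 mm²; R_n = 469 × 201.1 × 3 × 1 / 1000 = 282.9 kN → 0.75 × 282.9 = 212 kN.
Bearing: edge l_c = 21, r_n = 189.5 kN; interior l_c = 37, r_n = 288.8 kN; R_n = 189.5 + 2·288.8 = 767 kN → 575 kN.
Block shear: A_gv = 2240, A_nv = 1440, A_nt = 400 mm²; R_n = min(0.6F_uA_nv, 0.6F_yA_gv) + U_bs·F_u·A_nt = 594.1 kN → 446 kN.
Bolt shear governs: 212 kN.

212 kN (bolt shear governs)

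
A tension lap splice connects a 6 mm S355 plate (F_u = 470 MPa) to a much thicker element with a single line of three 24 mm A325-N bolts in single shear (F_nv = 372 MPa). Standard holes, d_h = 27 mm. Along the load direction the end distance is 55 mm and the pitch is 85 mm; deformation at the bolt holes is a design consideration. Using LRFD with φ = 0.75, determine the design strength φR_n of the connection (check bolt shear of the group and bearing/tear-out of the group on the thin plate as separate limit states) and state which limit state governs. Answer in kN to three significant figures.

349 kN (bearing governs)

Bolt shear: A_b = π·24²/4 = 452.4 mm²; R_n = 372 × 452.4 × 3 × 1 / 1000 = 504.9 kN → 0.75 × 504.9 = 379 kN.
Bearing (1.2 l_c t F_u ≤ 2.4 d t F_u): upper limit = 2.4·24·6·470 / 1000 = 162.4 kN.
  Edge l_c = 55 − 27/2 = 41.5 → r_n = 140.4 kN; interior l_c = 85 − 27 = 58 → r_n = 162.4 kN.
  R_n,bearing = 1·140.4 + 2·162.4 = 465.3 kN → 0.75 × 465.3 = 349 kN.
Bearing governs: 349 kN.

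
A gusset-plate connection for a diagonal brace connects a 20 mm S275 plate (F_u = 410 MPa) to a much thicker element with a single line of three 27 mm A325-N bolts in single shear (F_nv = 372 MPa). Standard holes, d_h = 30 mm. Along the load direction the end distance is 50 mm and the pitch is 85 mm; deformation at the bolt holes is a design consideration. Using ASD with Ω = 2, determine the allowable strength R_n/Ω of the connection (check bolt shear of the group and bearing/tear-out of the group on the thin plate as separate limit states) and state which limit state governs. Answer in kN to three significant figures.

319 kN (bolt shear governs)

Bolt shear: A_b = π·27²/4 = 572.6 mm²; R_n = 372 × 572.6 × 3 × 1 / 1000 = 639 kN → 639 / 2 = 319 kN.
Bearing (1.2 l_c t F_u ≤ 2.4 d t F_u): upper limit = 2.4·27·20·410 / 1000 = 531.4 kN.
  Edge l_c = 50 − 30/2 = 35 → r_n = 344.4 kN; interior l_c = 85 − 30 = 55 → r_n = 531.4 kN.
  R_n,bearing = 1·344.4 + 2·531.4 = 1407 kN → 1407 / 2 = 704 kN.
Bolt shear governs: 319 kN.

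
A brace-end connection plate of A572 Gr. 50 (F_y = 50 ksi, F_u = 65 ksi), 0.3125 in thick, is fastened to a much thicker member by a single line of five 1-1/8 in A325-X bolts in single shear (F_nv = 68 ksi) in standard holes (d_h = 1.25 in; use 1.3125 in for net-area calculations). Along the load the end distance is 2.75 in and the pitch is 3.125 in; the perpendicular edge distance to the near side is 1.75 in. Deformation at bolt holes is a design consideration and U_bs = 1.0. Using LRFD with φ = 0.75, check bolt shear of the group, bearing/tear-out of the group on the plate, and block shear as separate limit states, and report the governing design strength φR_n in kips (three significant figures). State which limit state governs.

Bolt shear: A_b = π·1.125²/4 = 0.994 in²; R_n = 68 × 0.994 × 5 × 1 = 338 kips → 0.75 × 338 = 253 kips.
Bearing: edge l_c = 2.125, r_n = 51.8 kips; interior l_c = 1.875, r_n = 45.7 kips; R_n = 51.8 + 4·45.7 = 234.6 kips → 176 kips.
Block shear: A_gv = 4.766, A_nv = 2.92, A_nt = 0.3418 in²; R_n = min(0.6F_uA_nv, 0.6F_yA_gv) + U_bs·F_u·A_nt = 136.1 kips → 102 kips.
Block shear governs: 102 kips.

102 kips (block shear governs)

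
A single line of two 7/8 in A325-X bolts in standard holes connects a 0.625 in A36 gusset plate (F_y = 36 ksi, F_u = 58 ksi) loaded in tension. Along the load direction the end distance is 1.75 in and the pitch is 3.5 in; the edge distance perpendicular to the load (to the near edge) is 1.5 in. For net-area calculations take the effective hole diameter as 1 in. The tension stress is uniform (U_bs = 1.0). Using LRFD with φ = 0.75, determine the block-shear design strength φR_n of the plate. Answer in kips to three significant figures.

80.3 kips

Shear plane L_v = 1.75 + 1·3.5 = 5.25 in; A_gv = 5.25 × 0.625 = 3.281 in².
A_nv = (5.25 − 1.5·1) × 0.625 = 2.344 in².
A_nt = (1.5 − 0.5·1) × 0.625 = 0.625 in².
0.6 F_u A_nv = 81.56 kips; 0.6 F_y A_gv = 70.88 kips → shear yielding governs the shear term.
R_n = 70.88 + 1.0 × 58 × 0.625 = 107.1 kips.
Design strength φR_n = 0.75 × 107.1 = 80.3 kips.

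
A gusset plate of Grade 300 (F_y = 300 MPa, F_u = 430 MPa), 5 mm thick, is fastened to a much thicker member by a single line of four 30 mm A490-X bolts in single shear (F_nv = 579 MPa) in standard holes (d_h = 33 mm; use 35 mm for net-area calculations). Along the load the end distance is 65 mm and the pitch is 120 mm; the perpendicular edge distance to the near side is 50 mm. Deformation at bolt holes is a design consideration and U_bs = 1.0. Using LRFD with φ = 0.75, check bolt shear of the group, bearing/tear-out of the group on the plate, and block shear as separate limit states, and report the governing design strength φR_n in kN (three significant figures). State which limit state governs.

339 kN (block shear governs)

Bolt shear: A_b = π·30²/4 = 706.9 mm²; R_n = 579 × 706.9 × 4 × 1 / 1000 = 1637 kN → 0.75 × 1637 = 1230 kN.
Bearing: edge l_c = 48.5, r_n = 125.1 kN; interior l_c = 87, r_n = 154.8 kN; R_n = 125.1 + 3·154.8 = 589.5 kN → 442 kN.
Block shear: A_gv = 2125, A_nv = 1512, A_nt = 162.5 mm²; R_n = min(0.6F_uA_nv, 0.6F_yA_gv) + U_bs·F_u·A_nt = 452.4 kN → 339 kN.
Block shear governs: 339 kN.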